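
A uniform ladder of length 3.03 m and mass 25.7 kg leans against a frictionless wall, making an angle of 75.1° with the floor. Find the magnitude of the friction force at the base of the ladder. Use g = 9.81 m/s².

Sum moments about the foot of the ladder (the floor normal and friction both act there and drop out).
Ladder weight 25.7×9.81 = 252.1 N acts at 1.515 m along the ladder; its horizontal arm is 1.515·cos75.1° = 0.3896 m → τ = 98.22 N·m clockwise.
Wall normal N acts horizontally at the top; its moment arm is the height L sinθ = 3.03·sin75.1° = 2.928 m, counterclockwise.
For rotational equilibrium, N × 2.928 = 98.22, so N = 33.5 N.
ΣFx = 0: friction at the foot balances the wall's push, so f = N_wall = 33.5 N.

f ≈ 33.5 N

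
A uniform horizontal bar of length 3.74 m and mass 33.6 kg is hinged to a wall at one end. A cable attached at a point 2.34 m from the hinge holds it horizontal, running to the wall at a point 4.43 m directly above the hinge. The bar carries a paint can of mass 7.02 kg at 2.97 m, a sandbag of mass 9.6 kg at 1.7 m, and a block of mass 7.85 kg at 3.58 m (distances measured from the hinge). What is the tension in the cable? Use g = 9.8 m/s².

Take moments about the hinge.
Beam weight: 33.6 × 9.8 = 329.3 N down at 1.87 m → arm 1.87 m, τ = 329.3 × 1.87 = 615.8 N·m clockwise.
Paint can: 7.02 × 9.8 = 68.8 N down at 2.97 m → arm 2.97 m, τ = 68.8 × 2.97 = 204.3 N·m clockwise.
Sandbag: 9.6 × 9.8 = 94.08 N down at 1.7 m → arm 1.7 m, τ = 94.08 × 1.7 = 159.9 N·m clockwise.
Block: 7.85 × 9.8 = 76.93 N down at 3.58 m → arm 3.58 m, τ = 76.93 × 3.58 = 275.4 N·m clockwise.
Total clockwise load moment = 1255 N·m.
The cable tension T acts at 2.34 m; only its component perpendicular to the bar, T sinθ, produces torque. sinθ = h/√(h²+d²) = 4.43/√(4.43²+2.34²) = 0.8842.
Setting net torque to zero: T × 2.34 × 0.8842 = 1255 → T = 1255 / 2.069 = 607 N.

T ≈ 607 N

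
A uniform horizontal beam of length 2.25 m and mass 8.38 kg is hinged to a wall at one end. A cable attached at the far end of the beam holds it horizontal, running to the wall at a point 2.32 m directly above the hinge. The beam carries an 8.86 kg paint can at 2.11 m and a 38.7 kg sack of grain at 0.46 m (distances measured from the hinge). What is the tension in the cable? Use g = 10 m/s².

T ≈ 284 N

Taking torques about the hinge:
Beam weight: 8.38 × 10 = 83.8 N down at 1.125 m → arm 1.125 m, τ = 83.8 × 1.125 = 94.27 N·m clockwise.
Paint can: 8.86 × 10 = 88.6 N down at 2.11 m → arm 2.11 m, τ = 88.6 × 2.11 = 186.9 N·m clockwise.
Sack of grain: 38.7 × 10 = 387 N down at 0.46 m → arm 0.46 m, τ = 387 × 0.46 = 178 N·m clockwise.
Total clockwise load moment = 459.2 N·m.
The cable tension T acts at 2.25 m; only its component perpendicular to the beam, T sinθ, produces torque. sinθ = h/√(h²+d²) = 2.32/√(2.32²+2.25²) = 0.7179.
Balancing moments: T × 2.25 × 0.7179 = 459.2, giving T = 459.2 / 1.615 = 284 N.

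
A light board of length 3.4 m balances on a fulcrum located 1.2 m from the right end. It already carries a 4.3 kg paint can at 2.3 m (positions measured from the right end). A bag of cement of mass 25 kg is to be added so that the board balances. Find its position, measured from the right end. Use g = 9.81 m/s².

Choose the fulcrum (at 1.2 m from the right end) as the axis so the support reaction has zero arm there.
Paint can: 4.3 × 9.81 = 42.18 N down at 2.3 m → arm 1.1 m, τ = 42.18 × 1.1 = 46.4 N·m counterclockwise.
Net moment of existing loads = 46.4 N·m counterclockwise.
The bag of cement weighs 25 × 9.81 = 245.2 N and must supply an equal clockwise moment, so its lever arm about the fulcrum is 46.4 / 245.2 = 0.189 m.
That puts it at 1.2 − 0.189 = 1.01 m from the right end.

x ≈ 1.01 m from the right end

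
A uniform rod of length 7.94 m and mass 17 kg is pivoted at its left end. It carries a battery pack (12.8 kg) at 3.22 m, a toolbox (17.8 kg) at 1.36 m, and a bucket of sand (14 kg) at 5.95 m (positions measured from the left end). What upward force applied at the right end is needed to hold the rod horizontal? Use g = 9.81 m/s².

About the left end:
Beam weight: 17 × 9.81 = 166.8 N down at 3.97 m → arm 3.97 m, τ = 166.8 × 3.97 = 662.2 N·m clockwise.
Battery pack: 12.8 × 9.81 = 125.6 N down at 3.22 m → arm 3.22 m, τ = 125.6 × 3.22 = 404.4 N·m clockwise.
Toolbox: 17.8 × 9.81 = 174.6 N down at 1.36 m → arm 1.36 m, τ = 174.6 × 1.36 = 237.5 N·m clockwise.
Bucket of sand: 14 × 9.81 = 137.3 N down at 5.95 m → arm 5.95 m, τ = 137.3 × 5.95 = 816.9 N·m clockwise.
Net moment of the loads = 2121 N·m clockwise.
The upward force F acts at the right end, arm 7.94 m, giving F × 7.94 counterclockwise.
Setting net torque to zero: F × 7.94 = 2121 → F = 2121 / 7.94 = 267 N.

F ≈ 267 N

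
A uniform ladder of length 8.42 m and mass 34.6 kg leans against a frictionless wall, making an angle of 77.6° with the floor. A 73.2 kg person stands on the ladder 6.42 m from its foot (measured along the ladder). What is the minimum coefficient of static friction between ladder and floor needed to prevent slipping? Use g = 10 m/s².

Sum moments about the foot of the ladder (the floor normal and friction both act there and drop out).
Ladder weight 34.6×10 = 346 N acts at 4.21 m along the ladder; its horizontal arm is 4.21·cos77.6° = 0.904 m → τ = 312.8 N·m clockwise.
Person: 73.2×10 = 732 N at 6.42 m → arm 1.379 m → τ = 1009 N·m clockwise.
Wall normal N acts horizontally at the top; its moment arm is the height L sinθ = 8.42·sin77.6° = 8.224 m, counterclockwise.
Setting net torque to zero: N × 8.224 = 1322 → N = 160.7 N.
ΣFx = 0 ⇒ f = N_wall = 160.7 N. ΣFy = 0 ⇒ N_floor = 1078 N.
μ_min = f / N_floor = 160.7 / 1078 = 0.149.

μ_min ≈ 0.149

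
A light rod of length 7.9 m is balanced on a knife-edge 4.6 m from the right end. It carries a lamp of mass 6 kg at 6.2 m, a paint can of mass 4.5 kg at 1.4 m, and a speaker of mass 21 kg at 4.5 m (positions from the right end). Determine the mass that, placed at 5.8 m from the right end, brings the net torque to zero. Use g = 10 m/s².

m ≈ 5.75 kg

Taking torques about the knife-edge (at 4.6 m from the right end):
Lamp: 6 × 10 = 60 N down at 6.2 m → arm 1.6 m, τ = 60 × 1.6 = 96 N·m counterclockwise.
Paint can: 4.5 × 10 = 45 N down at 1.4 m → arm 3.2 m, τ = 45 × 3.2 = 144 N·m clockwise.
Speaker: 21 × 10 = 210 N down at 4.5 m → arm 0.1 m, τ = 210 × 0.1 = 21 N·m clockwise.
Net moment of known loads = 69 N·m clockwise.
An unknown mass m at 5.8 m has arm 1.2 m; its moment is m·g·1.2 counterclockwise.
Setting net torque to zero: m × 10 × 1.2 = 69 → m = 69 / (10 × 1.2) = 5.75 kg.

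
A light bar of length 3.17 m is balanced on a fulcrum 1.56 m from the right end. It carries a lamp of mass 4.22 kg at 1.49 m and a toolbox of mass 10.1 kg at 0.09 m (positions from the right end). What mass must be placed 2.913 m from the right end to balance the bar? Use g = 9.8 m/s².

Choose the fulcrum (at 1.56 m from the right end) as the axis so the support reaction has zero arm there.
Lamp: 4.22 × 9.8 = 41.36 N down at 1.49 m → arm 0.07 m, τ = 41.36 × 0.07 = 2.895 N·m clockwise.
Toolbox: 10.1 × 9.8 = 98.98 N down at 0.09 m → arm 1.47 m, τ = 98.98 × 1.47 = 145.5 N·m clockwise.
Net moment of known loads = 148.4 N·m clockwise.
An unknown mass m at 2.913 m has arm 1.353 m; its moment is m·g·1.353 counterclockwise.
Balancing moments: m × 9.8 × 1.353 = 148.4, giving m = 148.4 / (9.8 × 1.353) = 11.2 kg.

m ≈ 11.2 kg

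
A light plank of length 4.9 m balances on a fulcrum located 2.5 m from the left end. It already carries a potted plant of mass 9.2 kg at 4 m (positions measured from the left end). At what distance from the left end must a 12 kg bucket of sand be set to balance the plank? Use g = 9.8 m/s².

Take moments about the fulcrum (at 2.5 m from the left end).
Potted plant: 9.2 × 9.8 = 90.16 N down at 4 m → arm 1.5 m, τ = 90.16 × 1.5 = 135.2 N·m clockwise.
Net moment of existing loads = 135.2 N·m clockwise.
The bucket of sand weighs 12 × 9.8 = 117.6 N and must supply an equal counterclockwise moment, so its lever arm about the fulcrum is 135.2 / 117.6 = 1.15 m.
That puts it at 2.5 − 1.15 = 1.35 m from the left end.

x ≈ 1.35 m from the left end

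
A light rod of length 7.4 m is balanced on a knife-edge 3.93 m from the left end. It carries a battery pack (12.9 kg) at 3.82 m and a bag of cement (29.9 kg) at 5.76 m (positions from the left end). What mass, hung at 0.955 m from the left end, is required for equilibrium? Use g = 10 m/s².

Choose the knife-edge (at 3.93 m from the left end) as the axis so the support reaction has zero arm there.
Battery pack: 12.9 × 10 = 129 N down at 3.82 m → arm 0.11 m, τ = 129 × 0.11 = 14.19 N·m counterclockwise.
Bag of cement: 29.9 × 10 = 299 N down at 5.76 m → arm 1.83 m, τ = 299 × 1.83 = 547.2 N·m clockwise.
Net moment of known loads = 533 N·m clockwise.
An unknown mass m at 0.955 m has arm 2.975 m; its moment is m·g·2.975 counterclockwise.
For rotational equilibrium, m × 10 × 2.975 = 533, so m = 533 / (10 × 2.975) = 17.9 kg.

m ≈ 17.9 kg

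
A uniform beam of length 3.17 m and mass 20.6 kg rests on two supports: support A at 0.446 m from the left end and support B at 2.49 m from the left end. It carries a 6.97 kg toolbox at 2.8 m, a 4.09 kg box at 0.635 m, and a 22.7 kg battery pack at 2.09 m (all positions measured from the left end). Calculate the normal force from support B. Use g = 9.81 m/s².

Sum moments about support A (its reaction then has zero moment arm).
Beam weight: 20.6 × 9.81 = 202.1 N down at 1.585 m → arm 1.139 m, τ = 202.1 × 1.139 = 230.2 N·m clockwise.
Toolbox: 6.97 × 9.81 = 68.38 N down at 2.8 m → arm 2.354 m, τ = 68.38 × 2.354 = 161 N·m clockwise.
Box: 4.09 × 9.81 = 40.12 N down at 0.635 m → arm 0.189 m, τ = 40.12 × 0.189 = 7.583 N·m clockwise.
Battery pack: 22.7 × 9.81 = 222.7 N down at 2.09 m → arm 1.644 m, τ = 222.7 × 1.644 = 366.1 N·m clockwise.
Net load moment about support A = 764.9 N·m clockwise.
Reaction R at support B is upward at 2.49 m, arm 2.044 m → moment R × 2.044 counterclockwise.
Setting net torque to zero: R × 2.044 = 764.9 → R = 374 N.

R_B ≈ 374 N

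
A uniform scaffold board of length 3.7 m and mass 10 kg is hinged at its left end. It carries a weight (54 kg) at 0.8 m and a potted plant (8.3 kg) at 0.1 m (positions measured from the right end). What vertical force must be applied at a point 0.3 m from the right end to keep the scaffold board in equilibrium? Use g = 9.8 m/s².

F ≈ 591 N

Taking torques about the left end:
Beam weight: 10 × 9.8 = 98 N down at 1.85 m → arm 1.85 m, τ = 98 × 1.85 = 181.3 N·m clockwise.
Weight: 54 × 9.8 = 529.2 N down at 0.8 m → arm 2.9 m, τ = 529.2 × 2.9 = 1535 N·m clockwise.
Potted plant: 8.3 × 9.8 = 81.34 N down at 0.1 m → arm 3.6 m, τ = 81.34 × 3.6 = 292.8 N·m clockwise.
Net moment of the loads = 2009 N·m clockwise.
The upward force F acts at a point 0.3 m from the right end, arm 3.4 m, giving F × 3.4 counterclockwise.
Balancing moments: F × 3.4 = 2009, giving F = 2009 / 3.4 = 591 N.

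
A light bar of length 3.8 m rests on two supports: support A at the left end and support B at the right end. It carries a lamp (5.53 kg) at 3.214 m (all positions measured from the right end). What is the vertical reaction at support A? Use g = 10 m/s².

Choose support B as the axis so its reaction then has zero moment arm.
Lamp: 5.53 × 10 = 55.3 N down at 3.214 m → arm 3.214 m, τ = 55.3 × 3.214 = 177.7 N·m counterclockwise.
Net load moment about support B = 177.7 N·m counterclockwise.
Reaction R at support A is upward at 3.8 m, arm 3.8 m → moment R × 3.8 clockwise.
Στ = 0 ⇒ R × 3.8 = 177.7 ⇒ R = 46.8 N.

R_A ≈ 46.8 N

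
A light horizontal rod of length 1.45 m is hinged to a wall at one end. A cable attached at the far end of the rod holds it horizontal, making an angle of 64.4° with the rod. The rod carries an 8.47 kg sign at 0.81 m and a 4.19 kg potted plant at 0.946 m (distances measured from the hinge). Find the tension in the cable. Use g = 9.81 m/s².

T ≈ 81.2 N

About the hinge:
Sign: 8.47 × 9.81 = 83.09 N down at 0.81 m → arm 0.81 m, τ = 83.09 × 0.81 = 67.3 N·m clockwise.
Potted plant: 4.19 × 9.81 = 41.1 N down at 0.946 m → arm 0.946 m, τ = 41.1 × 0.946 = 38.88 N·m clockwise.
Total clockwise load moment = 106.2 N·m.
The cable tension T acts at 1.45 m; only its component perpendicular to the rod, T sinθ, produces torque. sin 64.4° = 0.9018.
Στ = 0 ⇒ T × 1.45 × 0.9018 = 106.2 ⇒ T = 106.2 / 1.308 = 81.2 N.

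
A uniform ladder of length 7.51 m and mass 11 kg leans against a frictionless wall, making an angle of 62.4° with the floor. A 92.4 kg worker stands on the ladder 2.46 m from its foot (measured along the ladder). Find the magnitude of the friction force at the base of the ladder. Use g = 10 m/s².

f ≈ 187 N

Sum moments about the foot of the ladder (the floor normal and friction both act there and drop out).
Ladder weight 11×10 = 110 N acts at 3.755 m along the ladder; its horizontal arm is 3.755·cos62.4° = 1.74 m → τ = 191.4 N·m clockwise.
Worker: 92.4×10 = 924 N at 2.46 m → arm 1.14 m → τ = 1053 N·m clockwise.
Wall normal N acts horizontally at the top; its moment arm is the height L sinθ = 7.51·sin62.4° = 6.655 m, counterclockwise.
For rotational equilibrium, N × 6.655 = 1244, so N = 187 N.
ΣFx = 0: friction at the foot balances the wall's push, so f = N_wall = 187 N.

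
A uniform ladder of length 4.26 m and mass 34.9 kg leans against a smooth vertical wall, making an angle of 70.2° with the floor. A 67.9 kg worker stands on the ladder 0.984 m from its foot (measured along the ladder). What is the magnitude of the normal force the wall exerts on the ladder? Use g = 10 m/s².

Take moments about the foot of the ladder.
Ladder weight 34.9×10 = 349 N acts at 2.13 m along the ladder; its horizontal arm is 2.13·cos70.2° = 0.7215 m → τ = 251.8 N·m clockwise.
Worker: 67.9×10 = 679 N at 0.984 m → arm 0.3333 m → τ = 226.3 N·m clockwise.
Wall normal N acts horizontally at the top; its moment arm is the height L sinθ = 4.26·sin70.2° = 4.008 m, counterclockwise.
For rotational equilibrium, N × 4.008 = 478.1, so N = 119 N.

N_wall ≈ 119 N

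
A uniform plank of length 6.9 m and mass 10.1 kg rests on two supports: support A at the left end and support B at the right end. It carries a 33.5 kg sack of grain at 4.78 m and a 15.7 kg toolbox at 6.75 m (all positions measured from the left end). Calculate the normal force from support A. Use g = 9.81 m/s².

Sum moments about support B (its reaction then has zero moment arm).
Beam weight: 10.1 × 9.81 = 99.08 N down at 3.45 m → arm 3.45 m, τ = 99.08 × 3.45 = 341.8 N·m counterclockwise.
Sack of grain: 33.5 × 9.81 = 328.6 N down at 4.78 m → arm 2.12 m, τ = 328.6 × 2.12 = 696.6 N·m counterclockwise.
Toolbox: 15.7 × 9.81 = 154 N down at 6.75 m → arm 0.15 m, τ = 154 × 0.15 = 23.1 N·m counterclockwise.
Net load moment about support B = 1062 N·m counterclockwise.
Reaction R at support A is upward at 0 m, arm 6.9 m → moment R × 6.9 clockwise.
For rotational equilibrium, R × 6.9 = 1062, so R = 154 N.

R_A ≈ 154 N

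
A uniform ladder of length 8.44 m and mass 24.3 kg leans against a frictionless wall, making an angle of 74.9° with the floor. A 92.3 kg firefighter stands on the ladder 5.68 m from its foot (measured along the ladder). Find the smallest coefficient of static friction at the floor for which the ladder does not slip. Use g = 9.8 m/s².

Choose the foot of the ladder as the axis so the floor normal and friction both act there and drop out.
Ladder weight 24.3×9.8 = 238.1 N acts at 4.22 m along the ladder; its horizontal arm is 4.22·cos74.9° = 1.099 m → τ = 261.7 N·m clockwise.
Firefighter: 92.3×9.8 = 904.5 N at 5.68 m → arm 1.48 m → τ = 1339 N·m clockwise.
Wall normal N acts horizontally at the top; its moment arm is the height L sinθ = 8.44·sin74.9° = 8.149 m, counterclockwise.
Balancing moments: N × 8.149 = 1601, giving N = 196.5 N.
ΣFx = 0 ⇒ f = N_wall = 196.5 N. ΣFy = 0 ⇒ N_floor = 1143 N.
μ_min = f / N_floor = 196.5 / 1143 = 0.172.

μ_min ≈ 0.172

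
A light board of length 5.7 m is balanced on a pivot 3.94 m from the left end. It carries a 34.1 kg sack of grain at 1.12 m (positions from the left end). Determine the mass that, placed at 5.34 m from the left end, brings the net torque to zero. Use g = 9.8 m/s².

Taking torques about the pivot (at 3.94 m from the left end):
Sack of grain: 34.1 × 9.8 = 334.2 N down at 1.12 m → arm 2.82 m, τ = 334.2 × 2.82 = 942.4 N·m counterclockwise.
Net moment of known loads = 942.4 N·m counterclockwise.
An unknown mass m at 5.34 m has arm 1.4 m; its moment is m·g·1.4 clockwise.
Balancing moments: m × 9.8 × 1.4 = 942.4, giving m = 942.4 / (9.8 × 1.4) = 68.7 kg.

m ≈ 68.7 kg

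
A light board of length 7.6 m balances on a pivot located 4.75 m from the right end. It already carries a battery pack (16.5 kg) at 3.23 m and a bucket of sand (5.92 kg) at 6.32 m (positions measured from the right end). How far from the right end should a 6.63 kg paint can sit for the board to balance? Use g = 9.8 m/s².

x ≈ 7.13 m from the right end

Sum moments about the pivot (at 4.75 m from the right end) (the support reaction has zero arm there).
Battery pack: 16.5 × 9.8 = 161.7 N down at 3.23 m → arm 1.52 m, τ = 161.7 × 1.52 = 245.8 N·m clockwise.
Bucket of sand: 5.92 × 9.8 = 58.02 N down at 6.32 m → arm 1.57 m, τ = 58.02 × 1.57 = 91.09 N·m counterclockwise.
Net moment of existing loads = 154.7 N·m clockwise.
The paint can weighs 6.63 × 9.8 = 64.97 N and must supply an equal counterclockwise moment, so its lever arm about the pivot is 154.7 / 64.97 = 2.38 m.
That puts it at 4.75 + 2.38 = 7.13 m from the right end.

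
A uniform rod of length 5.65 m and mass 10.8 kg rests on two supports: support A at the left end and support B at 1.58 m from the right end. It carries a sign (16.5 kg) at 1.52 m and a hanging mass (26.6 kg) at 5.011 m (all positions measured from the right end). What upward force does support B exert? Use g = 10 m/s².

Take moments about support A.
Beam weight: 10.8 × 10 = 108 N down at 2.825 m → arm 2.825 m, τ = 108 × 2.825 = 305.1 N·m clockwise.
Sign: 16.5 × 10 = 165 N down at 1.52 m → arm 4.13 m, τ = 165 × 4.13 = 681.4 N·m clockwise.
Hanging mass: 26.6 × 10 = 266 N down at 5.011 m → arm 0.639 m, τ = 266 × 0.639 = 170 N·m clockwise.
Net load moment about support A = 1156 N·m clockwise.
Reaction R at support B is upward at 1.58 m, arm 4.07 m → moment R × 4.07 counterclockwise.
Στ = 0 ⇒ R × 4.07 = 1156 ⇒ R = 284 N.

R_B ≈ 284 N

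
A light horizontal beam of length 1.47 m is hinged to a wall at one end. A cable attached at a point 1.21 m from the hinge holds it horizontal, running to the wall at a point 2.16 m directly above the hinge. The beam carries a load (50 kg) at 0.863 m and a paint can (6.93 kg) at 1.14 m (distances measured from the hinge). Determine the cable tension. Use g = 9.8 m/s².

Taking torques about the hinge:
Load: 50 × 9.8 = 490 N down at 0.863 m → arm 0.863 m, τ = 490 × 0.863 = 422.9 N·m clockwise.
Paint can: 6.93 × 9.8 = 67.91 N down at 1.14 m → arm 1.14 m, τ = 67.91 × 1.14 = 77.42 N·m clockwise.
Total clockwise load moment = 500.3 N·m.
The cable tension T acts at 1.21 m; only its component perpendicular to the beam, T sinθ, produces torque. sinθ = h/√(h²+d²) = 2.16/√(2.16²+1.21²) = 0.8724.
Setting net torque to zero: T × 1.21 × 0.8724 = 500.3 → T = 500.3 / 1.056 = 474 N.

T ≈ 474 N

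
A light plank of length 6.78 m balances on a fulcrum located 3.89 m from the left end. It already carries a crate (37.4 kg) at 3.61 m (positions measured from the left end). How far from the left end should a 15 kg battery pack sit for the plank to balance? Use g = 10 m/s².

x ≈ 4.59 m from the left end

Choose the fulcrum (at 3.89 m from the left end) as the axis so the support reaction has zero arm there.
Crate: 37.4 × 10 = 374 N down at 3.61 m → arm 0.28 m, τ = 374 × 0.28 = 104.7 N·m counterclockwise.
Net moment of existing loads = 104.7 N·m counterclockwise.
The battery pack weighs 15 × 10 = 150 N and must supply an equal clockwise moment, so its lever arm about the fulcrum is 104.7 / 150 = 0.698 m.
That puts it at 3.89 + 0.698 = 4.59 m from the left end.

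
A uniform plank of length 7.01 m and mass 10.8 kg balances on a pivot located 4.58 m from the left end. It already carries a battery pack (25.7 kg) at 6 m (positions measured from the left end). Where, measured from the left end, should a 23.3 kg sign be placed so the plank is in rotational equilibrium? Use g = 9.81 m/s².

x ≈ 3.51 m from the left end

Choose the pivot (at 4.58 m from the left end) as the axis so the support reaction has zero arm there.
Beam weight: 10.8 × 9.81 = 105.9 N down at 3.505 m → arm 1.075 m, τ = 105.9 × 1.075 = 113.8 N·m counterclockwise.
Battery pack: 25.7 × 9.81 = 252.1 N down at 6 m → arm 1.42 m, τ = 252.1 × 1.42 = 358 N·m clockwise.
Net moment of existing loads = 244.2 N·m clockwise.
The sign weighs 23.3 × 9.81 = 228.6 N and must supply an equal counterclockwise moment, so its lever arm about the pivot is 244.2 / 228.6 = 1.07 m.
That puts it at 4.58 − 1.07 = 3.51 m from the left end.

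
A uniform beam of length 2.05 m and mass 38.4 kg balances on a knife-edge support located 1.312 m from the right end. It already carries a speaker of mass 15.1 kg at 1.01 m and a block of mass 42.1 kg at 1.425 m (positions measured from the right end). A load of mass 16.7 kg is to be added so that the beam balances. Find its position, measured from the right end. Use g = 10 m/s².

Take moments about the knife-edge support (at 1.312 m from the right end).
Beam weight: 38.4 × 10 = 384 N down at 1.025 m → arm 0.287 m, τ = 384 × 0.287 = 110.2 N·m clockwise.
Speaker: 15.1 × 10 = 151 N down at 1.01 m → arm 0.302 m, τ = 151 × 0.302 = 45.6 N·m clockwise.
Block: 42.1 × 10 = 421 N down at 1.425 m → arm 0.113 m, τ = 421 × 0.113 = 47.57 N·m counterclockwise.
Net moment of existing loads = 108.2 N·m clockwise.
The load weighs 16.7 × 10 = 167 N and must supply an equal counterclockwise moment, so its lever arm about the knife-edge support is 108.2 / 167 = 0.648 m.
That puts it at 1.312 + 0.648 = 1.96 m from the right end.

x ≈ 1.96 m from the right end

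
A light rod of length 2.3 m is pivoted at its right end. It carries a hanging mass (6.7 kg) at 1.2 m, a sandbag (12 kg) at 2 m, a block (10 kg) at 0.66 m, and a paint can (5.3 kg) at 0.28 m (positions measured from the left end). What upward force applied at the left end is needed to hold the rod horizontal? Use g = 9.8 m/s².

Sum moments about the right end (the unknown pivot reaction has zero arm there).
Hanging mass: 6.7 × 9.8 = 65.66 N down at 1.2 m → arm 1.1 m, τ = 65.66 × 1.1 = 72.23 N·m counterclockwise.
Sandbag: 12 × 9.8 = 117.6 N down at 2 m → arm 0.3 m, τ = 117.6 × 0.3 = 35.28 N·m counterclockwise.
Block: 10 × 9.8 = 98 N down at 0.66 m → arm 1.64 m, τ = 98 × 1.64 = 160.7 N·m counterclockwise.
Paint can: 5.3 × 9.8 = 51.94 N down at 0.28 m → arm 2.02 m, τ = 51.94 × 2.02 = 104.9 N·m counterclockwise.
Net moment of the loads = 373.1 N·m counterclockwise.
The upward force F acts at the left end, arm 2.3 m, giving F × 2.3 clockwise.
Setting net torque to zero: F × 2.3 = 373.1 → F = 373.1 / 2.3 = 162 N.

F ≈ 162 N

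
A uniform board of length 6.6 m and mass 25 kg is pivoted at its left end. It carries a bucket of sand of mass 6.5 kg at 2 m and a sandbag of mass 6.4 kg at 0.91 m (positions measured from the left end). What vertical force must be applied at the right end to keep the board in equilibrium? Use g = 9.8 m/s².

About the left end:
Beam weight: 25 × 9.8 = 245 N down at 3.3 m → arm 3.3 m, τ = 245 × 3.3 = 808.5 N·m clockwise.
Bucket of sand: 6.5 × 9.8 = 63.7 N down at 2 m → arm 2 m, τ = 63.7 × 2 = 127.4 N·m clockwise.
Sandbag: 6.4 × 9.8 = 62.72 N down at 0.91 m → arm 0.91 m, τ = 62.72 × 0.91 = 57.08 N·m clockwise.
Net moment of the loads = 993 N·m clockwise.
The upward force F acts at the right end, arm 6.6 m, giving F × 6.6 counterclockwise.
Στ = 0 ⇒ F × 6.6 = 993 ⇒ F = 993 / 6.6 = 150 N.

F ≈ 150 N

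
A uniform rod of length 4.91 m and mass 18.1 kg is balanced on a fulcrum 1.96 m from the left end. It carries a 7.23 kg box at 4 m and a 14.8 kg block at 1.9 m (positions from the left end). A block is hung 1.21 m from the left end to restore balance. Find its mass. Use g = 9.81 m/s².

m ≈ 30.4 kg

Take moments about the fulcrum (at 1.96 m from the left end).
Beam weight: 18.1 × 9.81 = 177.6 N down at 2.455 m → arm 0.495 m, τ = 177.6 × 0.495 = 87.91 N·m clockwise.
Box: 7.23 × 9.81 = 70.93 N down at 4 m → arm 2.04 m, τ = 70.93 × 2.04 = 144.7 N·m clockwise.
Block: 14.8 × 9.81 = 145.2 N down at 1.9 m → arm 0.06 m, τ = 145.2 × 0.06 = 8.712 N·m counterclockwise.
Net moment of known loads = 223.9 N·m clockwise.
An unknown mass m at 1.21 m has arm 0.75 m; its moment is m·g·0.75 counterclockwise.
Setting net torque to zero: m × 9.81 × 0.75 = 223.9 → m = 223.9 / (9.81 × 0.75) = 30.4 kg.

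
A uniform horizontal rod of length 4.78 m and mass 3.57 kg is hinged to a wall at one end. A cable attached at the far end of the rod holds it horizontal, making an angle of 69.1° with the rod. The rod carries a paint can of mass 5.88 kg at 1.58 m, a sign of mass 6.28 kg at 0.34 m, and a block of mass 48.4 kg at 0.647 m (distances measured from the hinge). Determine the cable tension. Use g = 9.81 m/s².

T ≈ 113 N

Choose the hinge as the axis so the unknown hinge reaction has zero arm there.
Beam weight: 3.57 × 9.81 = 35.02 N down at 2.39 m → arm 2.39 m, τ = 35.02 × 2.39 = 83.7 N·m clockwise.
Paint can: 5.88 × 9.81 = 57.68 N down at 1.58 m → arm 1.58 m, τ = 57.68 × 1.58 = 91.13 N·m clockwise.
Sign: 6.28 × 9.81 = 61.61 N down at 0.34 m → arm 0.34 m, τ = 61.61 × 0.34 = 20.95 N·m clockwise.
Block: 48.4 × 9.81 = 474.8 N down at 0.647 m → arm 0.647 m, τ = 474.8 × 0.647 = 307.2 N·m clockwise.
Total clockwise load moment = 503 N·m.
The cable tension T acts at 4.78 m; only its component perpendicular to the rod, T sinθ, produces torque. sin 69.1° = 0.9342.
Setting net torque to zero: T × 4.78 × 0.9342 = 503 → T = 503 / 4.465 = 113 N.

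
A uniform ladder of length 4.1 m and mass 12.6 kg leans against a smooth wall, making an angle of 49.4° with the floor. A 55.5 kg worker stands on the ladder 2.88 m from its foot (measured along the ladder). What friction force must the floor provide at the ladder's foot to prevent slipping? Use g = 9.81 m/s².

f ≈ 381 N

Take moments about the foot of the ladder.
Ladder weight 12.6×9.81 = 123.6 N acts at 2.05 m along the ladder; its horizontal arm is 2.05·cos49.4° = 1.334 m → τ = 164.9 N·m clockwise.
Worker: 55.5×9.81 = 544.5 N at 2.88 m → arm 1.874 m → τ = 1020 N·m clockwise.
Wall normal N acts horizontally at the top; its moment arm is the height L sinθ = 4.1·sin49.4° = 3.113 m, counterclockwise.
For rotational equilibrium, N × 3.113 = 1185, so N = 381 N.
ΣFx = 0: friction at the foot balances the wall's push, so f = N_wall = 381 N.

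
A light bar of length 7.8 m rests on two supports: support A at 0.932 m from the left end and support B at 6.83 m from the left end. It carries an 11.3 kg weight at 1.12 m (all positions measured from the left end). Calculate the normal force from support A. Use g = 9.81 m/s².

R_A ≈ 107 N

About support B:
Weight: 11.3 × 9.81 = 110.9 N down at 1.12 m → arm 5.71 m, τ = 110.9 × 5.71 = 633.2 N·m counterclockwise.
Net load moment about support B = 633.2 N·m counterclockwise.
Reaction R at support A is upward at 0.932 m, arm 5.898 m → moment R × 5.898 clockwise.
Στ = 0 ⇒ R × 5.898 = 633.2 ⇒ R = 107 N.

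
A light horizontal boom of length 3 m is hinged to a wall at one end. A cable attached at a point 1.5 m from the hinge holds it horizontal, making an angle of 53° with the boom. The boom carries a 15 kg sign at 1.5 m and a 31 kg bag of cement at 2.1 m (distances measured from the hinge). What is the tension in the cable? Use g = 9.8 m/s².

Choose the hinge as the axis so the unknown hinge reaction has zero arm there.
Sign: 15 × 9.8 = 147 N down at 1.5 m → arm 1.5 m, τ = 147 × 1.5 = 220.5 N·m clockwise.
Bag of cement: 31 × 9.8 = 303.8 N down at 2.1 m → arm 2.1 m, τ = 303.8 × 2.1 = 638 N·m clockwise.
Total clockwise load moment = 858.5 N·m.
The cable tension T acts at 1.5 m; only its component perpendicular to the boom, T sinθ, produces torque. sin 53° = 0.7986.
Balancing moments: T × 1.5 × 0.7986 = 858.5, giving T = 858.5 / 1.198 = 717 N.

T ≈ 717 N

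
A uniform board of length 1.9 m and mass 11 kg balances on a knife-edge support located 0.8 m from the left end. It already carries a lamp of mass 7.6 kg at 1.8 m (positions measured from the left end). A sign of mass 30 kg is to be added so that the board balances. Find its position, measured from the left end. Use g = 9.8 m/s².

Choose the knife-edge support (at 0.8 m from the left end) as the axis so the support reaction has zero arm there.
Beam weight: 11 × 9.8 = 107.8 N down at 0.95 m → arm 0.15 m, τ = 107.8 × 0.15 = 16.17 N·m clockwise.
Lamp: 7.6 × 9.8 = 74.48 N down at 1.8 m → arm 1 m, τ = 74.48 × 1 = 74.48 N·m clockwise.
Net moment of existing loads = 90.65 N·m clockwise.
The sign weighs 30 × 9.8 = 294 N and must supply an equal counterclockwise moment, so its lever arm about the knife-edge support is 90.65 / 294 = 0.308 m.
That puts it at 0.8 − 0.308 = 0.492 m from the left end.

x ≈ 0.492 m from the left end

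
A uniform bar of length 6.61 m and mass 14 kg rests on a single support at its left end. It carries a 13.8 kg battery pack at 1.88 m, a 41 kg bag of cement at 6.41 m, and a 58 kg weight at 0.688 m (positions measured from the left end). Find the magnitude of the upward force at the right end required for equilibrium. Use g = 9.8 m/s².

F ≈ 556 N

About the left end:
Beam weight: 14 × 9.8 = 137.2 N down at 3.305 m → arm 3.305 m, τ = 137.2 × 3.305 = 453.4 N·m clockwise.
Battery pack: 13.8 × 9.8 = 135.2 N down at 1.88 m → arm 1.88 m, τ = 135.2 × 1.88 = 254.2 N·m clockwise.
Bag of cement: 41 × 9.8 = 401.8 N down at 6.41 m → arm 6.41 m, τ = 401.8 × 6.41 = 2576 N·m clockwise.
Weight: 58 × 9.8 = 568.4 N down at 0.688 m → arm 0.688 m, τ = 568.4 × 0.688 = 391.1 N·m clockwise.
Net moment of the loads = 3675 N·m clockwise.
The upward force F acts at the right end, arm 6.61 m, giving F × 6.61 counterclockwise.
Balancing moments: F × 6.61 = 3675, giving F = 3675 / 6.61 = 556 N.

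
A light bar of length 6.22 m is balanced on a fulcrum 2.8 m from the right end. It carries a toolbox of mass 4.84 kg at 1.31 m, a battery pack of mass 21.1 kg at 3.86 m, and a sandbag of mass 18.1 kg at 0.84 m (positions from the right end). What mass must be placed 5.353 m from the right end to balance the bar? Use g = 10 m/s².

m ≈ 7.96 kg

Choose the fulcrum (at 2.8 m from the right end) as the axis so the support reaction has zero arm there.
Toolbox: 4.84 × 10 = 48.4 N down at 1.31 m → arm 1.49 m, τ = 48.4 × 1.49 = 72.12 N·m clockwise.
Battery pack: 21.1 × 10 = 211 N down at 3.86 m → arm 1.06 m, τ = 211 × 1.06 = 223.7 N·m counterclockwise.
Sandbag: 18.1 × 10 = 181 N down at 0.84 m → arm 1.96 m, τ = 181 × 1.96 = 354.8 N·m clockwise.
Net moment of known loads = 203.2 N·m clockwise.
An unknown mass m at 5.353 m has arm 2.553 m; its moment is m·g·2.553 counterclockwise.
For rotational equilibrium, m × 10 × 2.553 = 203.2, so m = 203.2 / (10 × 2.553) = 7.96 kg.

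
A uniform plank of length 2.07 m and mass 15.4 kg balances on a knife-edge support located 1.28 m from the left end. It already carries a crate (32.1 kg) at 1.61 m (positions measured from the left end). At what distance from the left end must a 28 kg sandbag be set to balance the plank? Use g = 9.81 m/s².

About the knife-edge support (at 1.28 m from the left end):
Beam weight: 15.4 × 9.81 = 151.1 N down at 1.035 m → arm 0.245 m, τ = 151.1 × 0.245 = 37.02 N·m counterclockwise.
Crate: 32.1 × 9.81 = 314.9 N down at 1.61 m → arm 0.33 m, τ = 314.9 × 0.33 = 103.9 N·m clockwise.
Net moment of existing loads = 66.88 N·m clockwise.
The sandbag weighs 28 × 9.81 = 274.7 N and must supply an equal counterclockwise moment, so its lever arm about the knife-edge support is 66.88 / 274.7 = 0.243 m.
That puts it at 1.28 − 0.243 = 1.04 m from the left end.

x ≈ 1.04 m from the left end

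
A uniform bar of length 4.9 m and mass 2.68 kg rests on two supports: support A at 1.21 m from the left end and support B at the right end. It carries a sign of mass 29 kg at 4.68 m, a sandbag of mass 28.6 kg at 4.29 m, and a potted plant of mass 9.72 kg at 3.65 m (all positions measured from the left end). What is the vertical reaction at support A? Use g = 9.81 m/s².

About support B:
Beam weight: 2.68 × 9.81 = 26.29 N down at 2.45 m → arm 2.45 m, τ = 26.29 × 2.45 = 64.41 N·m counterclockwise.
Sign: 29 × 9.81 = 284.5 N down at 4.68 m → arm 0.22 m, τ = 284.5 × 0.22 = 62.59 N·m counterclockwise.
Sandbag: 28.6 × 9.81 = 280.6 N down at 4.29 m → arm 0.61 m, τ = 280.6 × 0.61 = 171.2 N·m counterclockwise.
Potted plant: 9.72 × 9.81 = 95.35 N down at 3.65 m → arm 1.25 m, τ = 95.35 × 1.25 = 119.2 N·m counterclockwise.
Net load moment about support B = 417.4 N·m counterclockwise.
Reaction R at support A is upward at 1.21 m, arm 3.69 m → moment R × 3.69 clockwise.
Στ = 0 ⇒ R × 3.69 = 417.4 ⇒ R = 113 N.

R_A ≈ 113 N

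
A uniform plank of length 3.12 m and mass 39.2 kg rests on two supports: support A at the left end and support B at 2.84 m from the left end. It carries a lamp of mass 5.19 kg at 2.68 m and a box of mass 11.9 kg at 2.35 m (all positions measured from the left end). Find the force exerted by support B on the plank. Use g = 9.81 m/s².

R_B ≈ 356 N

Choose support A as the axis so its reaction then has zero moment arm.
Beam weight: 39.2 × 9.81 = 384.6 N down at 1.56 m → arm 1.56 m, τ = 384.6 × 1.56 = 600 N·m clockwise.
Lamp: 5.19 × 9.81 = 50.91 N down at 2.68 m → arm 2.68 m, τ = 50.91 × 2.68 = 136.4 N·m clockwise.
Box: 11.9 × 9.81 = 116.7 N down at 2.35 m → arm 2.35 m, τ = 116.7 × 2.35 = 274.2 N·m clockwise.
Net load moment about support A = 1011 N·m clockwise.
Reaction R at support B is upward at 2.84 m, arm 2.84 m → moment R × 2.84 counterclockwise.
Balancing moments: R × 2.84 = 1011, giving R = 356 N.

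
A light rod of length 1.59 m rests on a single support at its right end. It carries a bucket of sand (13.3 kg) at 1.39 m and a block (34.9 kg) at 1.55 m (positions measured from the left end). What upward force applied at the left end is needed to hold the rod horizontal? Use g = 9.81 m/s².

F ≈ 25 N

Sum moments about the right end (the unknown pivot reaction has zero arm there).
Bucket of sand: 13.3 × 9.81 = 130.5 N down at 1.39 m → arm 0.2 m, τ = 130.5 × 0.2 = 26.1 N·m counterclockwise.
Block: 34.9 × 9.81 = 342.4 N down at 1.55 m → arm 0.04 m, τ = 342.4 × 0.04 = 13.7 N·m counterclockwise.
Net moment of the loads = 39.8 N·m counterclockwise.
The upward force F acts at the left end, arm 1.59 m, giving F × 1.59 clockwise.
Balancing moments: F × 1.59 = 39.8, giving F = 39.8 / 1.59 = 25 N.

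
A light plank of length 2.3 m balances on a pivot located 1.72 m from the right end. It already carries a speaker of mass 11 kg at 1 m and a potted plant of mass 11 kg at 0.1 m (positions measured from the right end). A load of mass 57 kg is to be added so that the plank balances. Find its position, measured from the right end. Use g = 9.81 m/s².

Take moments about the pivot (at 1.72 m from the right end).
Speaker: 11 × 9.81 = 107.9 N down at 1 m → arm 0.72 m, τ = 107.9 × 0.72 = 77.69 N·m clockwise.
Potted plant: 11 × 9.81 = 107.9 N down at 0.1 m → arm 1.62 m, τ = 107.9 × 1.62 = 174.8 N·m clockwise.
Net moment of existing loads = 252.5 N·m clockwise.
The load weighs 57 × 9.81 = 559.2 N and must supply an equal counterclockwise moment, so its lever arm about the pivot is 252.5 / 559.2 = 0.452 m.
That puts it at 1.72 + 0.452 = 2.17 m from the right end.

x ≈ 2.17 m from the right end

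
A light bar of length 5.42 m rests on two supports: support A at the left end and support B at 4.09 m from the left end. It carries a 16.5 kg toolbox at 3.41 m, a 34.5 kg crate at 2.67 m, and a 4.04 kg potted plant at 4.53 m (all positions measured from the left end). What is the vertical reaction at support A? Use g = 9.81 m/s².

R_A ≈ 140 N

Taking torques about support B:
Toolbox: 16.5 × 9.81 = 161.9 N down at 3.41 m → arm 0.68 m, τ = 161.9 × 0.68 = 110.1 N·m counterclockwise.
Crate: 34.5 × 9.81 = 338.4 N down at 2.67 m → arm 1.42 m, τ = 338.4 × 1.42 = 480.5 N·m counterclockwise.
Potted plant: 4.04 × 9.81 = 39.63 N down at 4.53 m → arm 0.44 m, τ = 39.63 × 0.44 = 17.44 N·m clockwise.
Net load moment about support B = 573.2 N·m counterclockwise.
Reaction R at support A is upward at 0 m, arm 4.09 m → moment R × 4.09 clockwise.
For rotational equilibrium, R × 4.09 = 573.2, so R = 140 N.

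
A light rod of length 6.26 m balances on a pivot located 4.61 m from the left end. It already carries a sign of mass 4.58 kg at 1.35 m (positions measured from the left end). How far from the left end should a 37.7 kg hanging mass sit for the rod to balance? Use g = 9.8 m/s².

x ≈ 5.01 m from the left end

About the pivot (at 4.61 m from the left end):
Sign: 4.58 × 9.8 = 44.88 N down at 1.35 m → arm 3.26 m, τ = 44.88 × 3.26 = 146.3 N·m counterclockwise.
Net moment of existing loads = 146.3 N·m counterclockwise.
The hanging mass weighs 37.7 × 9.8 = 369.5 N and must supply an equal clockwise moment, so its lever arm about the pivot is 146.3 / 369.5 = 0.396 m.
That puts it at 4.61 + 0.396 = 5.01 m from the left end.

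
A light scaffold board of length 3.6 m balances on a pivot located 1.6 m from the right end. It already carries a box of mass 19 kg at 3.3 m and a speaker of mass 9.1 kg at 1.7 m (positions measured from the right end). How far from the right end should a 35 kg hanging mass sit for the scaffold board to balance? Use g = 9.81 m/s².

Take moments about the pivot (at 1.6 m from the right end).
Box: 19 × 9.81 = 186.4 N down at 3.3 m → arm 1.7 m, τ = 186.4 × 1.7 = 316.9 N·m counterclockwise.
Speaker: 9.1 × 9.81 = 89.27 N down at 1.7 m → arm 0.1 m, τ = 89.27 × 0.1 = 8.927 N·m counterclockwise.
Net moment of existing loads = 325.8 N·m counterclockwise.
The hanging mass weighs 35 × 9.81 = 343.4 N and must supply an equal clockwise moment, so its lever arm about the pivot is 325.8 / 343.4 = 0.949 m.
That puts it at 1.6 − 0.949 = 0.651 m from the right end.

x ≈ 0.651 m from the right end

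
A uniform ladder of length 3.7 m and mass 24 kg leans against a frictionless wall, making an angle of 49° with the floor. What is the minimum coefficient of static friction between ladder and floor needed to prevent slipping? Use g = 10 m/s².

μ_min ≈ 0.435

About the foot of the ladder:
Ladder weight 24×10 = 240 N acts at 1.85 m along the ladder; its horizontal arm is 1.85·cos49° = 1.214 m → τ = 291.4 N·m clockwise.
Wall normal N acts horizontally at the top; its moment arm is the height L sinθ = 3.7·sin49° = 2.792 m, counterclockwise.
For rotational equilibrium, N × 2.792 = 291.4, so N = 104.4 N.
ΣFx = 0 ⇒ f = N_wall = 104.4 N. ΣFy = 0 ⇒ N_floor = 240 N.
μ_min = f / N_floor = 104.4 / 240 = 0.435.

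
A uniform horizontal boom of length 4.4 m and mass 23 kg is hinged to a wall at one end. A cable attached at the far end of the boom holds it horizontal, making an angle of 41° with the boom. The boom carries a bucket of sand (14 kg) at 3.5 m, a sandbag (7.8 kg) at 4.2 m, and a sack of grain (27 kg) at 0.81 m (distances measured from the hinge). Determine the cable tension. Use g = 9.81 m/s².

Take moments about the hinge.
Beam weight: 23 × 9.81 = 225.6 N down at 2.2 m → arm 2.2 m, τ = 225.6 × 2.2 = 496.3 N·m clockwise.
Bucket of sand: 14 × 9.81 = 137.3 N down at 3.5 m → arm 3.5 m, τ = 137.3 × 3.5 = 480.6 N·m clockwise.
Sandbag: 7.8 × 9.81 = 76.52 N down at 4.2 m → arm 4.2 m, τ = 76.52 × 4.2 = 321.4 N·m clockwise.
Sack of grain: 27 × 9.81 = 264.9 N down at 0.81 m → arm 0.81 m, τ = 264.9 × 0.81 = 214.6 N·m clockwise.
Total clockwise load moment = 1513 N·m.
The cable tension T acts at 4.4 m; only its component perpendicular to the boom, T sinθ, produces torque. sin 41° = 0.6561.
Balancing moments: T × 4.4 × 0.6561 = 1513, giving T = 1513 / 2.887 = 524 N.

T ≈ 524 N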